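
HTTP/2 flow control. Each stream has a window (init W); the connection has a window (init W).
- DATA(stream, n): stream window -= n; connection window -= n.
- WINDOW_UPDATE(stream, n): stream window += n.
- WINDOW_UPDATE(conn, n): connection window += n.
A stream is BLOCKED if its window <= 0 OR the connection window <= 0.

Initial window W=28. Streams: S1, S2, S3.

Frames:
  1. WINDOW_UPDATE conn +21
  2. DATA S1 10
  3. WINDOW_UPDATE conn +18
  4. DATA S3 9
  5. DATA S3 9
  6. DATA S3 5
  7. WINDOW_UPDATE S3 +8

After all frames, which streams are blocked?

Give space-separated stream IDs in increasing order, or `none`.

Answer: none

Derivation:
Op 1: conn=49 S1=28 S2=28 S3=28 blocked=[]
Op 2: conn=39 S1=18 S2=28 S3=28 blocked=[]
Op 3: conn=57 S1=18 S2=28 S3=28 blocked=[]
Op 4: conn=48 S1=18 S2=28 S3=19 blocked=[]
Op 5: conn=39 S1=18 S2=28 S3=10 blocked=[]
Op 6: conn=34 S1=18 S2=28 S3=5 blocked=[]
Op 7: conn=34 S1=18 S2=28 S3=13 blocked=[]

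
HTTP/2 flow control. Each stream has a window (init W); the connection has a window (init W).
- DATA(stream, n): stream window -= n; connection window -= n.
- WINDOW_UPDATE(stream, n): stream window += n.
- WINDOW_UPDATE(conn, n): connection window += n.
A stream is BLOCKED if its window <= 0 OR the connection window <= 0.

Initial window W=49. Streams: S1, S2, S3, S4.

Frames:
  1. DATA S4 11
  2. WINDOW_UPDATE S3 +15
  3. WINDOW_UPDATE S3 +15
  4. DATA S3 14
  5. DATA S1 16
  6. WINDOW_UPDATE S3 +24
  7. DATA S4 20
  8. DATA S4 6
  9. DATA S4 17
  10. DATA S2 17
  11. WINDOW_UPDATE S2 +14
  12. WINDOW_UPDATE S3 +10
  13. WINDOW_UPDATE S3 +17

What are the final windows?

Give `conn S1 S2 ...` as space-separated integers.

Answer: -52 33 46 116 -5

Derivation:
Op 1: conn=38 S1=49 S2=49 S3=49 S4=38 blocked=[]
Op 2: conn=38 S1=49 S2=49 S3=64 S4=38 blocked=[]
Op 3: conn=38 S1=49 S2=49 S3=79 S4=38 blocked=[]
Op 4: conn=24 S1=49 S2=49 S3=65 S4=38 blocked=[]
Op 5: conn=8 S1=33 S2=49 S3=65 S4=38 blocked=[]
Op 6: conn=8 S1=33 S2=49 S3=89 S4=38 blocked=[]
Op 7: conn=-12 S1=33 S2=49 S3=89 S4=18 blocked=[1, 2, 3, 4]
Op 8: conn=-18 S1=33 S2=49 S3=89 S4=12 blocked=[1, 2, 3, 4]
Op 9: conn=-35 S1=33 S2=49 S3=89 S4=-5 blocked=[1, 2, 3, 4]
Op 10: conn=-52 S1=33 S2=32 S3=89 S4=-5 blocked=[1, 2, 3, 4]
Op 11: conn=-52 S1=33 S2=46 S3=89 S4=-5 blocked=[1, 2, 3, 4]
Op 12: conn=-52 S1=33 S2=46 S3=99 S4=-5 blocked=[1, 2, 3, 4]
Op 13: conn=-52 S1=33 S2=46 S3=116 S4=-5 blocked=[1, 2, 3, 4]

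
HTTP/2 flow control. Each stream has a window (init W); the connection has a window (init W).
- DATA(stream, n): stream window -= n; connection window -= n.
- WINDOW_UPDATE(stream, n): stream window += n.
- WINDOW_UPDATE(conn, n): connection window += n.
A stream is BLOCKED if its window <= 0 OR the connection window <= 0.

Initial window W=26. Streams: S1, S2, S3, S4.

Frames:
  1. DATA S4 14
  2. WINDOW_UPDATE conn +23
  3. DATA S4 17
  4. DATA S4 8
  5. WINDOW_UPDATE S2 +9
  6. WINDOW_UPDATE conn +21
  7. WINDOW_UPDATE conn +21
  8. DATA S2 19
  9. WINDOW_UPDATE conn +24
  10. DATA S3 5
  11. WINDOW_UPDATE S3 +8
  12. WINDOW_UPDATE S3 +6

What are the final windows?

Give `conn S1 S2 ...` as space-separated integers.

Op 1: conn=12 S1=26 S2=26 S3=26 S4=12 blocked=[]
Op 2: conn=35 S1=26 S2=26 S3=26 S4=12 blocked=[]
Op 3: conn=18 S1=26 S2=26 S3=26 S4=-5 blocked=[4]
Op 4: conn=10 S1=26 S2=26 S3=26 S4=-13 blocked=[4]
Op 5: conn=10 S1=26 S2=35 S3=26 S4=-13 blocked=[4]
Op 6: conn=31 S1=26 S2=35 S3=26 S4=-13 blocked=[4]
Op 7: conn=52 S1=26 S2=35 S3=26 S4=-13 blocked=[4]
Op 8: conn=33 S1=26 S2=16 S3=26 S4=-13 blocked=[4]
Op 9: conn=57 S1=26 S2=16 S3=26 S4=-13 blocked=[4]
Op 10: conn=52 S1=26 S2=16 S3=21 S4=-13 blocked=[4]
Op 11: conn=52 S1=26 S2=16 S3=29 S4=-13 blocked=[4]
Op 12: conn=52 S1=26 S2=16 S3=35 S4=-13 blocked=[4]

Answer: 52 26 16 35 -13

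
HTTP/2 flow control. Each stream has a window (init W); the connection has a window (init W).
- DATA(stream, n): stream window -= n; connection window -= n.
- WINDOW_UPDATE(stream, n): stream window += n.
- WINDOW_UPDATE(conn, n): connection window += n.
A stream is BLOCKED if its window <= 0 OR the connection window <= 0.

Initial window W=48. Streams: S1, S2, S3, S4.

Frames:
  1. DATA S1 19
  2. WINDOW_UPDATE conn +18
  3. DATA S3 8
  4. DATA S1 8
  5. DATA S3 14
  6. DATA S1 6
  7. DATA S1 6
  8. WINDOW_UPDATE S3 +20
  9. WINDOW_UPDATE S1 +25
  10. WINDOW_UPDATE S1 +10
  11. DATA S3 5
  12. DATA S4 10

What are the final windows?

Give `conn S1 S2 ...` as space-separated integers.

Answer: -10 44 48 41 38

Derivation:
Op 1: conn=29 S1=29 S2=48 S3=48 S4=48 blocked=[]
Op 2: conn=47 S1=29 S2=48 S3=48 S4=48 blocked=[]
Op 3: conn=39 S1=29 S2=48 S3=40 S4=48 blocked=[]
Op 4: conn=31 S1=21 S2=48 S3=40 S4=48 blocked=[]
Op 5: conn=17 S1=21 S2=48 S3=26 S4=48 blocked=[]
Op 6: conn=11 S1=15 S2=48 S3=26 S4=48 blocked=[]
Op 7: conn=5 S1=9 S2=48 S3=26 S4=48 blocked=[]
Op 8: conn=5 S1=9 S2=48 S3=46 S4=48 blocked=[]
Op 9: conn=5 S1=34 S2=48 S3=46 S4=48 blocked=[]
Op 10: conn=5 S1=44 S2=48 S3=46 S4=48 blocked=[]
Op 11: conn=0 S1=44 S2=48 S3=41 S4=48 blocked=[1, 2, 3, 4]
Op 12: conn=-10 S1=44 S2=48 S3=41 S4=38 blocked=[1, 2, 3, 4]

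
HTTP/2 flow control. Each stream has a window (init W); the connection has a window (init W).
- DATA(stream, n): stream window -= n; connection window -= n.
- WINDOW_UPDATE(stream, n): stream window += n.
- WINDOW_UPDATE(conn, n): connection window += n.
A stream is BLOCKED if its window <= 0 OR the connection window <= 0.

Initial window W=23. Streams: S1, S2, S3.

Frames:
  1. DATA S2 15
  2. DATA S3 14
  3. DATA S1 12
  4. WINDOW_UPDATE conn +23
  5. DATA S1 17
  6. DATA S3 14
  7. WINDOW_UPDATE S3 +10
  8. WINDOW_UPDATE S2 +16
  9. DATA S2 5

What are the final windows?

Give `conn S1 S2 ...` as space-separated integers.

Op 1: conn=8 S1=23 S2=8 S3=23 blocked=[]
Op 2: conn=-6 S1=23 S2=8 S3=9 blocked=[1, 2, 3]
Op 3: conn=-18 S1=11 S2=8 S3=9 blocked=[1, 2, 3]
Op 4: conn=5 S1=11 S2=8 S3=9 blocked=[]
Op 5: conn=-12 S1=-6 S2=8 S3=9 blocked=[1, 2, 3]
Op 6: conn=-26 S1=-6 S2=8 S3=-5 blocked=[1, 2, 3]
Op 7: conn=-26 S1=-6 S2=8 S3=5 blocked=[1, 2, 3]
Op 8: conn=-26 S1=-6 S2=24 S3=5 blocked=[1, 2, 3]
Op 9: conn=-31 S1=-6 S2=19 S3=5 blocked=[1, 2, 3]

Answer: -31 -6 19 5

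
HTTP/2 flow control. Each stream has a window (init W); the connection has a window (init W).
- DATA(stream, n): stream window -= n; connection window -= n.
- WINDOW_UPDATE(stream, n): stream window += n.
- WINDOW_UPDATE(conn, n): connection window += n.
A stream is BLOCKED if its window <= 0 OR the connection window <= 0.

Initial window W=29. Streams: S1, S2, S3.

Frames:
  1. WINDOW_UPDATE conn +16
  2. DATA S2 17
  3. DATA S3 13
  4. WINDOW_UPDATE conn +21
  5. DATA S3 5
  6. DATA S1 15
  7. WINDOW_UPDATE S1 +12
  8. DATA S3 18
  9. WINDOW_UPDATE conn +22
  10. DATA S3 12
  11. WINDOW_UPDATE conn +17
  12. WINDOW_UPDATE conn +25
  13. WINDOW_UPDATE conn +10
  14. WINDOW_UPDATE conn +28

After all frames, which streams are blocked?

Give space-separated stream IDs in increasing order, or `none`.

Op 1: conn=45 S1=29 S2=29 S3=29 blocked=[]
Op 2: conn=28 S1=29 S2=12 S3=29 blocked=[]
Op 3: conn=15 S1=29 S2=12 S3=16 blocked=[]
Op 4: conn=36 S1=29 S2=12 S3=16 blocked=[]
Op 5: conn=31 S1=29 S2=12 S3=11 blocked=[]
Op 6: conn=16 S1=14 S2=12 S3=11 blocked=[]
Op 7: conn=16 S1=26 S2=12 S3=11 blocked=[]
Op 8: conn=-2 S1=26 S2=12 S3=-7 blocked=[1, 2, 3]
Op 9: conn=20 S1=26 S2=12 S3=-7 blocked=[3]
Op 10: conn=8 S1=26 S2=12 S3=-19 blocked=[3]
Op 11: conn=25 S1=26 S2=12 S3=-19 blocked=[3]
Op 12: conn=50 S1=26 S2=12 S3=-19 blocked=[3]
Op 13: conn=60 S1=26 S2=12 S3=-19 blocked=[3]
Op 14: conn=88 S1=26 S2=12 S3=-19 blocked=[3]

Answer: S3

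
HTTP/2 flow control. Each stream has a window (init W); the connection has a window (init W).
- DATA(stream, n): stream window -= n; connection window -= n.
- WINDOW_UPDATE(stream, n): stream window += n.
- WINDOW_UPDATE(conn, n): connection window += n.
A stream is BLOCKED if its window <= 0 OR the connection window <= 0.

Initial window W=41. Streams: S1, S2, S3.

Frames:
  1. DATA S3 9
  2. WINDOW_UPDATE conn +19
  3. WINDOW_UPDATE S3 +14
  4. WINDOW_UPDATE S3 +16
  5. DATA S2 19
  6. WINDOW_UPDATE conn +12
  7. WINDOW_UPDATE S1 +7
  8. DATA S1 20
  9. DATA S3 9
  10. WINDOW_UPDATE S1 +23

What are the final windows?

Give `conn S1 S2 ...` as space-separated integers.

Op 1: conn=32 S1=41 S2=41 S3=32 blocked=[]
Op 2: conn=51 S1=41 S2=41 S3=32 blocked=[]
Op 3: conn=51 S1=41 S2=41 S3=46 blocked=[]
Op 4: conn=51 S1=41 S2=41 S3=62 blocked=[]
Op 5: conn=32 S1=41 S2=22 S3=62 blocked=[]
Op 6: conn=44 S1=41 S2=22 S3=62 blocked=[]
Op 7: conn=44 S1=48 S2=22 S3=62 blocked=[]
Op 8: conn=24 S1=28 S2=22 S3=62 blocked=[]
Op 9: conn=15 S1=28 S2=22 S3=53 blocked=[]
Op 10: conn=15 S1=51 S2=22 S3=53 blocked=[]

Answer: 15 51 22 53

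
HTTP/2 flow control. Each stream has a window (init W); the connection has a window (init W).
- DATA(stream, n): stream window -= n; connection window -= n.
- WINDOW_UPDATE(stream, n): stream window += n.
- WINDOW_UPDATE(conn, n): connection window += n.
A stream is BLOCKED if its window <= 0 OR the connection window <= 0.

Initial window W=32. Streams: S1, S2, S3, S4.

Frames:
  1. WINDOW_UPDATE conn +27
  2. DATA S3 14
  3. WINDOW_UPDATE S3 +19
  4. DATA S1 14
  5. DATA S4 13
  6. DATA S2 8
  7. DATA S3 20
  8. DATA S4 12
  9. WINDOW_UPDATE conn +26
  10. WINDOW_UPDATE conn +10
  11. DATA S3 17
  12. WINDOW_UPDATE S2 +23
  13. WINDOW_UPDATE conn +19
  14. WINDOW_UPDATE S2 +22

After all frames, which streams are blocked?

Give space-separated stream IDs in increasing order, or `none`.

Op 1: conn=59 S1=32 S2=32 S3=32 S4=32 blocked=[]
Op 2: conn=45 S1=32 S2=32 S3=18 S4=32 blocked=[]
Op 3: conn=45 S1=32 S2=32 S3=37 S4=32 blocked=[]
Op 4: conn=31 S1=18 S2=32 S3=37 S4=32 blocked=[]
Op 5: conn=18 S1=18 S2=32 S3=37 S4=19 blocked=[]
Op 6: conn=10 S1=18 S2=24 S3=37 S4=19 blocked=[]
Op 7: conn=-10 S1=18 S2=24 S3=17 S4=19 blocked=[1, 2, 3, 4]
Op 8: conn=-22 S1=18 S2=24 S3=17 S4=7 blocked=[1, 2, 3, 4]
Op 9: conn=4 S1=18 S2=24 S3=17 S4=7 blocked=[]
Op 10: conn=14 S1=18 S2=24 S3=17 S4=7 blocked=[]
Op 11: conn=-3 S1=18 S2=24 S3=0 S4=7 blocked=[1, 2, 3, 4]
Op 12: conn=-3 S1=18 S2=47 S3=0 S4=7 blocked=[1, 2, 3, 4]
Op 13: conn=16 S1=18 S2=47 S3=0 S4=7 blocked=[3]
Op 14: conn=16 S1=18 S2=69 S3=0 S4=7 blocked=[3]

Answer: S3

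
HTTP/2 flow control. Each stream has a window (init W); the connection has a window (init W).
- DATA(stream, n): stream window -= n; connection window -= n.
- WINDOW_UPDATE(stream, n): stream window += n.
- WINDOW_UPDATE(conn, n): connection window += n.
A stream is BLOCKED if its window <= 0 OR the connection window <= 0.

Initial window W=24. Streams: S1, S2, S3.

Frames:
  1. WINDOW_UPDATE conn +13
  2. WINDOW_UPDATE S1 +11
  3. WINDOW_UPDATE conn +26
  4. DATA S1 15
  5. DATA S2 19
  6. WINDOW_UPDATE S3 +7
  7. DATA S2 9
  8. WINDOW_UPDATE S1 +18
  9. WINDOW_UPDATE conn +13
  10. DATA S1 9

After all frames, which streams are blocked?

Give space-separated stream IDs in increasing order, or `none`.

Op 1: conn=37 S1=24 S2=24 S3=24 blocked=[]
Op 2: conn=37 S1=35 S2=24 S3=24 blocked=[]
Op 3: conn=63 S1=35 S2=24 S3=24 blocked=[]
Op 4: conn=48 S1=20 S2=24 S3=24 blocked=[]
Op 5: conn=29 S1=20 S2=5 S3=24 blocked=[]
Op 6: conn=29 S1=20 S2=5 S3=31 blocked=[]
Op 7: conn=20 S1=20 S2=-4 S3=31 blocked=[2]
Op 8: conn=20 S1=38 S2=-4 S3=31 blocked=[2]
Op 9: conn=33 S1=38 S2=-4 S3=31 blocked=[2]
Op 10: conn=24 S1=29 S2=-4 S3=31 blocked=[2]

Answer: S2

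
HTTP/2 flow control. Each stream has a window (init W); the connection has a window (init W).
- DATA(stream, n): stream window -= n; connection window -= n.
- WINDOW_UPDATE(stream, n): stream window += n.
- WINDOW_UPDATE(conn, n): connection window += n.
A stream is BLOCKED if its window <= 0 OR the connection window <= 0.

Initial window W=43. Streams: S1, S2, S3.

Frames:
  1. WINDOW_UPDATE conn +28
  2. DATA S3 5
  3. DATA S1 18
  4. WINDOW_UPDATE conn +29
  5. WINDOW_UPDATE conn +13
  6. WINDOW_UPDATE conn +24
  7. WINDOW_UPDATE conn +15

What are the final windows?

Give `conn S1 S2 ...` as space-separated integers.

Op 1: conn=71 S1=43 S2=43 S3=43 blocked=[]
Op 2: conn=66 S1=43 S2=43 S3=38 blocked=[]
Op 3: conn=48 S1=25 S2=43 S3=38 blocked=[]
Op 4: conn=77 S1=25 S2=43 S3=38 blocked=[]
Op 5: conn=90 S1=25 S2=43 S3=38 blocked=[]
Op 6: conn=114 S1=25 S2=43 S3=38 blocked=[]
Op 7: conn=129 S1=25 S2=43 S3=38 blocked=[]

Answer: 129 25 43 38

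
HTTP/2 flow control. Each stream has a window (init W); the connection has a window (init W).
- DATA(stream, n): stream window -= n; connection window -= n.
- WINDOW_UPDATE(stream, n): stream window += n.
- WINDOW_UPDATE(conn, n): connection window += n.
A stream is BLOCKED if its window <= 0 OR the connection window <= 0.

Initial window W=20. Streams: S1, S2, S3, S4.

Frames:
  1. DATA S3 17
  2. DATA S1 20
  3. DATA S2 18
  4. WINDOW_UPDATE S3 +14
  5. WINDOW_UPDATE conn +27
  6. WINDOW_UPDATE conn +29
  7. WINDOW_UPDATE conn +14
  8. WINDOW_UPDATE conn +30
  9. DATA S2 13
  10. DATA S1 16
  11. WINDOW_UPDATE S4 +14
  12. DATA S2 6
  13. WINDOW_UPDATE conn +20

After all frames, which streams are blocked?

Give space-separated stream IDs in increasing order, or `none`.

Answer: S1 S2

Derivation:
Op 1: conn=3 S1=20 S2=20 S3=3 S4=20 blocked=[]
Op 2: conn=-17 S1=0 S2=20 S3=3 S4=20 blocked=[1, 2, 3, 4]
Op 3: conn=-35 S1=0 S2=2 S3=3 S4=20 blocked=[1, 2, 3, 4]
Op 4: conn=-35 S1=0 S2=2 S3=17 S4=20 blocked=[1, 2, 3, 4]
Op 5: conn=-8 S1=0 S2=2 S3=17 S4=20 blocked=[1, 2, 3, 4]
Op 6: conn=21 S1=0 S2=2 S3=17 S4=20 blocked=[1]
Op 7: conn=35 S1=0 S2=2 S3=17 S4=20 blocked=[1]
Op 8: conn=65 S1=0 S2=2 S3=17 S4=20 blocked=[1]
Op 9: conn=52 S1=0 S2=-11 S3=17 S4=20 blocked=[1, 2]
Op 10: conn=36 S1=-16 S2=-11 S3=17 S4=20 blocked=[1, 2]
Op 11: conn=36 S1=-16 S2=-11 S3=17 S4=34 blocked=[1, 2]
Op 12: conn=30 S1=-16 S2=-17 S3=17 S4=34 blocked=[1, 2]
Op 13: conn=50 S1=-16 S2=-17 S3=17 S4=34 blocked=[1, 2]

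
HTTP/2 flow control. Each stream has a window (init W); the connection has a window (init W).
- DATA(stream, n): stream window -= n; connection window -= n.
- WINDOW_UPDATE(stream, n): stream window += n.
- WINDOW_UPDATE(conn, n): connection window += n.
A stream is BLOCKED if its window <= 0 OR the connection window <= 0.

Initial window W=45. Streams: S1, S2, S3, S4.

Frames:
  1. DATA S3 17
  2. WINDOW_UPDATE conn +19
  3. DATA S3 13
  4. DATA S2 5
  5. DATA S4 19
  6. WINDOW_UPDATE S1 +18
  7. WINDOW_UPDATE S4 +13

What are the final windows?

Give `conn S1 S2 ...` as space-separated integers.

Op 1: conn=28 S1=45 S2=45 S3=28 S4=45 blocked=[]
Op 2: conn=47 S1=45 S2=45 S3=28 S4=45 blocked=[]
Op 3: conn=34 S1=45 S2=45 S3=15 S4=45 blocked=[]
Op 4: conn=29 S1=45 S2=40 S3=15 S4=45 blocked=[]
Op 5: conn=10 S1=45 S2=40 S3=15 S4=26 blocked=[]
Op 6: conn=10 S1=63 S2=40 S3=15 S4=26 blocked=[]
Op 7: conn=10 S1=63 S2=40 S3=15 S4=39 blocked=[]

Answer: 10 63 40 15 39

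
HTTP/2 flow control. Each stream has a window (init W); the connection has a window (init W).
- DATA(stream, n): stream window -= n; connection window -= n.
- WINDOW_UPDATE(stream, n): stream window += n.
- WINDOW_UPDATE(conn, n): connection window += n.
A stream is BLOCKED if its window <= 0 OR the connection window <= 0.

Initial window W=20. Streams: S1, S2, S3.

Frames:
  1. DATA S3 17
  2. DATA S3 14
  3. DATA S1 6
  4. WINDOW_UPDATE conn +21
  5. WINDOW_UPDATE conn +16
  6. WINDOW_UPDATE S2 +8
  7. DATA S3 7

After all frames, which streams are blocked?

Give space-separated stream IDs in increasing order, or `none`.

Answer: S3

Derivation:
Op 1: conn=3 S1=20 S2=20 S3=3 blocked=[]
Op 2: conn=-11 S1=20 S2=20 S3=-11 blocked=[1, 2, 3]
Op 3: conn=-17 S1=14 S2=20 S3=-11 blocked=[1, 2, 3]
Op 4: conn=4 S1=14 S2=20 S3=-11 blocked=[3]
Op 5: conn=20 S1=14 S2=20 S3=-11 blocked=[3]
Op 6: conn=20 S1=14 S2=28 S3=-11 blocked=[3]
Op 7: conn=13 S1=14 S2=28 S3=-18 blocked=[3]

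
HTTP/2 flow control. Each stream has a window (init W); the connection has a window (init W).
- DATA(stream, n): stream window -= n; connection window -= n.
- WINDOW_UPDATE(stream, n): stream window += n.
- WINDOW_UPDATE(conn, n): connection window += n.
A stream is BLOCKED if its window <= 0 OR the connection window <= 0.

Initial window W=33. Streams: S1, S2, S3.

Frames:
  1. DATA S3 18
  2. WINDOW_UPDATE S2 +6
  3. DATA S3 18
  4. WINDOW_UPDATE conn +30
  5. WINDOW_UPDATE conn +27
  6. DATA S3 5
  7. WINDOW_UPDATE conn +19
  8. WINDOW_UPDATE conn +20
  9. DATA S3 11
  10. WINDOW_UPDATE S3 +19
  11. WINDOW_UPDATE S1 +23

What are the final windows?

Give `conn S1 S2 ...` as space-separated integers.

Answer: 77 56 39 0

Derivation:
Op 1: conn=15 S1=33 S2=33 S3=15 blocked=[]
Op 2: conn=15 S1=33 S2=39 S3=15 blocked=[]
Op 3: conn=-3 S1=33 S2=39 S3=-3 blocked=[1, 2, 3]
Op 4: conn=27 S1=33 S2=39 S3=-3 blocked=[3]
Op 5: conn=54 S1=33 S2=39 S3=-3 blocked=[3]
Op 6: conn=49 S1=33 S2=39 S3=-8 blocked=[3]
Op 7: conn=68 S1=33 S2=39 S3=-8 blocked=[3]
Op 8: conn=88 S1=33 S2=39 S3=-8 blocked=[3]
Op 9: conn=77 S1=33 S2=39 S3=-19 blocked=[3]
Op 10: conn=77 S1=33 S2=39 S3=0 blocked=[3]
Op 11: conn=77 S1=56 S2=39 S3=0 blocked=[3]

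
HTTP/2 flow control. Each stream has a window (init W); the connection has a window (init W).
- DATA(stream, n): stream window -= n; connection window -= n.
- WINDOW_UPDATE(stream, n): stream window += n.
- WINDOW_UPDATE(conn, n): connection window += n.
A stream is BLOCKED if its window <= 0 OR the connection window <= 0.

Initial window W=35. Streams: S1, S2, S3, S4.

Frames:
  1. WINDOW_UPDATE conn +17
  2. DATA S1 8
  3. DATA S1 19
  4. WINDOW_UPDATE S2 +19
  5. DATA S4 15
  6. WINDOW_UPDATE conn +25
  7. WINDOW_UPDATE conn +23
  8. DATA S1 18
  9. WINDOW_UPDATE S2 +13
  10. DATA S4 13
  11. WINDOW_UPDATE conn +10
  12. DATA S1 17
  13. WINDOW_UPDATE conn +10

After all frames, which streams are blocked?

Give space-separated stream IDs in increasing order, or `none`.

Op 1: conn=52 S1=35 S2=35 S3=35 S4=35 blocked=[]
Op 2: conn=44 S1=27 S2=35 S3=35 S4=35 blocked=[]
Op 3: conn=25 S1=8 S2=35 S3=35 S4=35 blocked=[]
Op 4: conn=25 S1=8 S2=54 S3=35 S4=35 blocked=[]
Op 5: conn=10 S1=8 S2=54 S3=35 S4=20 blocked=[]
Op 6: conn=35 S1=8 S2=54 S3=35 S4=20 blocked=[]
Op 7: conn=58 S1=8 S2=54 S3=35 S4=20 blocked=[]
Op 8: conn=40 S1=-10 S2=54 S3=35 S4=20 blocked=[1]
Op 9: conn=40 S1=-10 S2=67 S3=35 S4=20 blocked=[1]
Op 10: conn=27 S1=-10 S2=67 S3=35 S4=7 blocked=[1]
Op 11: conn=37 S1=-10 S2=67 S3=35 S4=7 blocked=[1]
Op 12: conn=20 S1=-27 S2=67 S3=35 S4=7 blocked=[1]
Op 13: conn=30 S1=-27 S2=67 S3=35 S4=7 blocked=[1]

Answer: S1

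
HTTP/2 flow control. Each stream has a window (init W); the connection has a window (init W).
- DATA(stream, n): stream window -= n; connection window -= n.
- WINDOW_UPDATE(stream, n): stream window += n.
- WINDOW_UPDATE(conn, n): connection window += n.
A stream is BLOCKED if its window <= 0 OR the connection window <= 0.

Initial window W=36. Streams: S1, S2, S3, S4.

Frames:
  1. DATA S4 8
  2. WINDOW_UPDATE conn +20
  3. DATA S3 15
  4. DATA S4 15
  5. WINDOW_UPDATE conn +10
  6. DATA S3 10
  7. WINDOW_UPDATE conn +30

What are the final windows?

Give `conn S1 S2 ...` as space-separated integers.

Op 1: conn=28 S1=36 S2=36 S3=36 S4=28 blocked=[]
Op 2: conn=48 S1=36 S2=36 S3=36 S4=28 blocked=[]
Op 3: conn=33 S1=36 S2=36 S3=21 S4=28 blocked=[]
Op 4: conn=18 S1=36 S2=36 S3=21 S4=13 blocked=[]
Op 5: conn=28 S1=36 S2=36 S3=21 S4=13 blocked=[]
Op 6: conn=18 S1=36 S2=36 S3=11 S4=13 blocked=[]
Op 7: conn=48 S1=36 S2=36 S3=11 S4=13 blocked=[]

Answer: 48 36 36 11 13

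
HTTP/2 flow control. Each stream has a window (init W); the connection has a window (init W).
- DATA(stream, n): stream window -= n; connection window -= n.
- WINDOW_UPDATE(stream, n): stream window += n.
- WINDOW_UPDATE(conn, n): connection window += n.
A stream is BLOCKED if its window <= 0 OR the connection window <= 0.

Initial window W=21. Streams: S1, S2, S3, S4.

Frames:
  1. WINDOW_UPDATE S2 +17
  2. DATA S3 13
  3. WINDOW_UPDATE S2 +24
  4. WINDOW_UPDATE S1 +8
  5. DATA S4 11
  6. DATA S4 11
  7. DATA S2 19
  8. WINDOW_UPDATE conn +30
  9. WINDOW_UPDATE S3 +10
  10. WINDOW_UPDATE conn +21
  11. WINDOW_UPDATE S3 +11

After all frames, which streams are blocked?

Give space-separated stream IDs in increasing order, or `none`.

Answer: S4

Derivation:
Op 1: conn=21 S1=21 S2=38 S3=21 S4=21 blocked=[]
Op 2: conn=8 S1=21 S2=38 S3=8 S4=21 blocked=[]
Op 3: conn=8 S1=21 S2=62 S3=8 S4=21 blocked=[]
Op 4: conn=8 S1=29 S2=62 S3=8 S4=21 blocked=[]
Op 5: conn=-3 S1=29 S2=62 S3=8 S4=10 blocked=[1, 2, 3, 4]
Op 6: conn=-14 S1=29 S2=62 S3=8 S4=-1 blocked=[1, 2, 3, 4]
Op 7: conn=-33 S1=29 S2=43 S3=8 S4=-1 blocked=[1, 2, 3, 4]
Op 8: conn=-3 S1=29 S2=43 S3=8 S4=-1 blocked=[1, 2, 3, 4]
Op 9: conn=-3 S1=29 S2=43 S3=18 S4=-1 blocked=[1, 2, 3, 4]
Op 10: conn=18 S1=29 S2=43 S3=18 S4=-1 blocked=[4]
Op 11: conn=18 S1=29 S2=43 S3=29 S4=-1 blocked=[4]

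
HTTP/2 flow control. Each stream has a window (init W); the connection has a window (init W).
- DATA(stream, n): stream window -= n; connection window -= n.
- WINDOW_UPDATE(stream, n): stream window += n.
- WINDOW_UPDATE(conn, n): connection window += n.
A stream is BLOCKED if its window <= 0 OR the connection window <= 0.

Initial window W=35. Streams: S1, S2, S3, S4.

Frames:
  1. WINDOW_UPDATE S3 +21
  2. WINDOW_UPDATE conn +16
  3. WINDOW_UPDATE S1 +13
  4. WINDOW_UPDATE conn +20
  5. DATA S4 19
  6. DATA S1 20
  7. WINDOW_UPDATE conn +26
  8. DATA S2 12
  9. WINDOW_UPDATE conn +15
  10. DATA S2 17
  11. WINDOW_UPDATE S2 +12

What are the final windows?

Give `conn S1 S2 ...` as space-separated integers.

Answer: 44 28 18 56 16

Derivation:
Op 1: conn=35 S1=35 S2=35 S3=56 S4=35 blocked=[]
Op 2: conn=51 S1=35 S2=35 S3=56 S4=35 blocked=[]
Op 3: conn=51 S1=48 S2=35 S3=56 S4=35 blocked=[]
Op 4: conn=71 S1=48 S2=35 S3=56 S4=35 blocked=[]
Op 5: conn=52 S1=48 S2=35 S3=56 S4=16 blocked=[]
Op 6: conn=32 S1=28 S2=35 S3=56 S4=16 blocked=[]
Op 7: conn=58 S1=28 S2=35 S3=56 S4=16 blocked=[]
Op 8: conn=46 S1=28 S2=23 S3=56 S4=16 blocked=[]
Op 9: conn=61 S1=28 S2=23 S3=56 S4=16 blocked=[]
Op 10: conn=44 S1=28 S2=6 S3=56 S4=16 blocked=[]
Op 11: conn=44 S1=28 S2=18 S3=56 S4=16 blocked=[]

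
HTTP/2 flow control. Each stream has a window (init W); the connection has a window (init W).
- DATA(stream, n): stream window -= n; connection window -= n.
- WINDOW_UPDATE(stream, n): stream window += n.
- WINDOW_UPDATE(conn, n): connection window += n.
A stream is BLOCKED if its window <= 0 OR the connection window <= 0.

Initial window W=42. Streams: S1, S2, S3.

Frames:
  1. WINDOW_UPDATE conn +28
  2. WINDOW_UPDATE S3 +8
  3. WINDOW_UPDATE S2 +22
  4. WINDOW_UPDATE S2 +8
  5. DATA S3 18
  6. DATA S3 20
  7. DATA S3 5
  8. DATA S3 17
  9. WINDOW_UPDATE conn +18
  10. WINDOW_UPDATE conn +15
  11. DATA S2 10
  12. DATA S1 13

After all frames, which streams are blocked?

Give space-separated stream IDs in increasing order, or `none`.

Answer: S3

Derivation:
Op 1: conn=70 S1=42 S2=42 S3=42 blocked=[]
Op 2: conn=70 S1=42 S2=42 S3=50 blocked=[]
Op 3: conn=70 S1=42 S2=64 S3=50 blocked=[]
Op 4: conn=70 S1=42 S2=72 S3=50 blocked=[]
Op 5: conn=52 S1=42 S2=72 S3=32 blocked=[]
Op 6: conn=32 S1=42 S2=72 S3=12 blocked=[]
Op 7: conn=27 S1=42 S2=72 S3=7 blocked=[]
Op 8: conn=10 S1=42 S2=72 S3=-10 blocked=[3]
Op 9: conn=28 S1=42 S2=72 S3=-10 blocked=[3]
Op 10: conn=43 S1=42 S2=72 S3=-10 blocked=[3]
Op 11: conn=33 S1=42 S2=62 S3=-10 blocked=[3]
Op 12: conn=20 S1=29 S2=62 S3=-10 blocked=[3]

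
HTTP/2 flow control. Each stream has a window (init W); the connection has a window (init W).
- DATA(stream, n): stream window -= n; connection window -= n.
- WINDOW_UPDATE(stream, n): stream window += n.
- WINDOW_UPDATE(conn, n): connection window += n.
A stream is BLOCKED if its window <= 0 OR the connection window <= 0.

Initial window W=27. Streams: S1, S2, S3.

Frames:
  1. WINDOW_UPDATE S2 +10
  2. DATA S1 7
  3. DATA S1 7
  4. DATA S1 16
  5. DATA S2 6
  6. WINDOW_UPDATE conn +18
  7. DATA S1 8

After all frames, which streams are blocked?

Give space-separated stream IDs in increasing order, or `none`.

Answer: S1

Derivation:
Op 1: conn=27 S1=27 S2=37 S3=27 blocked=[]
Op 2: conn=20 S1=20 S2=37 S3=27 blocked=[]
Op 3: conn=13 S1=13 S2=37 S3=27 blocked=[]
Op 4: conn=-3 S1=-3 S2=37 S3=27 blocked=[1, 2, 3]
Op 5: conn=-9 S1=-3 S2=31 S3=27 blocked=[1, 2, 3]
Op 6: conn=9 S1=-3 S2=31 S3=27 blocked=[1]
Op 7: conn=1 S1=-11 S2=31 S3=27 blocked=[1]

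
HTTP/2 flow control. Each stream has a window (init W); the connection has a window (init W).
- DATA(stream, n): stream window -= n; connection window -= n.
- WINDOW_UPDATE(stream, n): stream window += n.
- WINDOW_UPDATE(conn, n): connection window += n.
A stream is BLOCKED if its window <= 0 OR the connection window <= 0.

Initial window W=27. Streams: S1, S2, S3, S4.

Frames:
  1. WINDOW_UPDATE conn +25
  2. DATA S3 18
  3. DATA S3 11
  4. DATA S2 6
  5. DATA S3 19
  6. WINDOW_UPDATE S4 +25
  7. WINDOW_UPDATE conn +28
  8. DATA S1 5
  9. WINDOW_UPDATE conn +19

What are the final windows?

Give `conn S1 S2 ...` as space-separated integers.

Answer: 40 22 21 -21 52

Derivation:
Op 1: conn=52 S1=27 S2=27 S3=27 S4=27 blocked=[]
Op 2: conn=34 S1=27 S2=27 S3=9 S4=27 blocked=[]
Op 3: conn=23 S1=27 S2=27 S3=-2 S4=27 blocked=[3]
Op 4: conn=17 S1=27 S2=21 S3=-2 S4=27 blocked=[3]
Op 5: conn=-2 S1=27 S2=21 S3=-21 S4=27 blocked=[1, 2, 3, 4]
Op 6: conn=-2 S1=27 S2=21 S3=-21 S4=52 blocked=[1, 2, 3, 4]
Op 7: conn=26 S1=27 S2=21 S3=-21 S4=52 blocked=[3]
Op 8: conn=21 S1=22 S2=21 S3=-21 S4=52 blocked=[3]
Op 9: conn=40 S1=22 S2=21 S3=-21 S4=52 blocked=[3]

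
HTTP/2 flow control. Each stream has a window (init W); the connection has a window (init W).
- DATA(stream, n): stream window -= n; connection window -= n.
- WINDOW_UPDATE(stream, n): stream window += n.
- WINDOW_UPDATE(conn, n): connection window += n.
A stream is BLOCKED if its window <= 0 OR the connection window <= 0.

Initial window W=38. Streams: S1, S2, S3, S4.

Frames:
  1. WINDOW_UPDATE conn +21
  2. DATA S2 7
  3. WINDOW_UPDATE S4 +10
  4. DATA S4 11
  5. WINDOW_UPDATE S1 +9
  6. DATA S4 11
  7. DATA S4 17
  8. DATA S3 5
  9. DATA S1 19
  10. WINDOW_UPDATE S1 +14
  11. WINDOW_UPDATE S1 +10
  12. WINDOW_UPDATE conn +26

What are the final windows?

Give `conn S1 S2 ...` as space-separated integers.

Answer: 15 52 31 33 9

Derivation:
Op 1: conn=59 S1=38 S2=38 S3=38 S4=38 blocked=[]
Op 2: conn=52 S1=38 S2=31 S3=38 S4=38 blocked=[]
Op 3: conn=52 S1=38 S2=31 S3=38 S4=48 blocked=[]
Op 4: conn=41 S1=38 S2=31 S3=38 S4=37 blocked=[]
Op 5: conn=41 S1=47 S2=31 S3=38 S4=37 blocked=[]
Op 6: conn=30 S1=47 S2=31 S3=38 S4=26 blocked=[]
Op 7: conn=13 S1=47 S2=31 S3=38 S4=9 blocked=[]
Op 8: conn=8 S1=47 S2=31 S3=33 S4=9 blocked=[]
Op 9: conn=-11 S1=28 S2=31 S3=33 S4=9 blocked=[1, 2, 3, 4]
Op 10: conn=-11 S1=42 S2=31 S3=33 S4=9 blocked=[1, 2, 3, 4]
Op 11: conn=-11 S1=52 S2=31 S3=33 S4=9 blocked=[1, 2, 3, 4]
Op 12: conn=15 S1=52 S2=31 S3=33 S4=9 blocked=[]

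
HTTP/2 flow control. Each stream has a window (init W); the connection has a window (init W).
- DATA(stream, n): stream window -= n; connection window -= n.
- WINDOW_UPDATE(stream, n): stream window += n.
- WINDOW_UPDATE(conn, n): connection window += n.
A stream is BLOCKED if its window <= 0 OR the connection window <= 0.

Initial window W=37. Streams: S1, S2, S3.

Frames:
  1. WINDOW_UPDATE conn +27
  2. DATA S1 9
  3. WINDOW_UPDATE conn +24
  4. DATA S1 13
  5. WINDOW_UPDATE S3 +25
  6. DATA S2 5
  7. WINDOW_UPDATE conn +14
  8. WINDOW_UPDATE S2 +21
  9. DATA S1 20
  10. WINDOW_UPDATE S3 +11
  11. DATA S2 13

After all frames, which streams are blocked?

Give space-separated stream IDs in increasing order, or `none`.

Op 1: conn=64 S1=37 S2=37 S3=37 blocked=[]
Op 2: conn=55 S1=28 S2=37 S3=37 blocked=[]
Op 3: conn=79 S1=28 S2=37 S3=37 blocked=[]
Op 4: conn=66 S1=15 S2=37 S3=37 blocked=[]
Op 5: conn=66 S1=15 S2=37 S3=62 blocked=[]
Op 6: conn=61 S1=15 S2=32 S3=62 blocked=[]
Op 7: conn=75 S1=15 S2=32 S3=62 blocked=[]
Op 8: conn=75 S1=15 S2=53 S3=62 blocked=[]
Op 9: conn=55 S1=-5 S2=53 S3=62 blocked=[1]
Op 10: conn=55 S1=-5 S2=53 S3=73 blocked=[1]
Op 11: conn=42 S1=-5 S2=40 S3=73 blocked=[1]

Answer: S1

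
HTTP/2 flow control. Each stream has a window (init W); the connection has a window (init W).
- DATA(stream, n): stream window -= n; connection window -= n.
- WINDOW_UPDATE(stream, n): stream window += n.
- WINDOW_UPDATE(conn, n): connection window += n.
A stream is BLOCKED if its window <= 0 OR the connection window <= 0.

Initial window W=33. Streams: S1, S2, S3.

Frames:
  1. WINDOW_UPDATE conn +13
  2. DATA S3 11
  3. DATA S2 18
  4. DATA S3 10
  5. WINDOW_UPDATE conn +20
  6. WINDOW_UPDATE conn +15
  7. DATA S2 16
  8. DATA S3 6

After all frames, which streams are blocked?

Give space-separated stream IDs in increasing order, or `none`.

Op 1: conn=46 S1=33 S2=33 S3=33 blocked=[]
Op 2: conn=35 S1=33 S2=33 S3=22 blocked=[]
Op 3: conn=17 S1=33 S2=15 S3=22 blocked=[]
Op 4: conn=7 S1=33 S2=15 S3=12 blocked=[]
Op 5: conn=27 S1=33 S2=15 S3=12 blocked=[]
Op 6: conn=42 S1=33 S2=15 S3=12 blocked=[]
Op 7: conn=26 S1=33 S2=-1 S3=12 blocked=[2]
Op 8: conn=20 S1=33 S2=-1 S3=6 blocked=[2]

Answer: S2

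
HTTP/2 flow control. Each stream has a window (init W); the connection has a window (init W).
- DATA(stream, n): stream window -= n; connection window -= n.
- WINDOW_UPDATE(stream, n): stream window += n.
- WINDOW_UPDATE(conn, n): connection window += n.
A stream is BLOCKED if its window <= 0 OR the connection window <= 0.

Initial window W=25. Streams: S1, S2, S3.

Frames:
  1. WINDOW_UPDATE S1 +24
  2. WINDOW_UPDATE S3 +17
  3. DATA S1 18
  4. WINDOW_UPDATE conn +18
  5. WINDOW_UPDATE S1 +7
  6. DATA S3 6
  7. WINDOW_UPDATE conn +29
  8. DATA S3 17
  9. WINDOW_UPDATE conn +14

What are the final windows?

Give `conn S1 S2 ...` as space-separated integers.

Op 1: conn=25 S1=49 S2=25 S3=25 blocked=[]
Op 2: conn=25 S1=49 S2=25 S3=42 blocked=[]
Op 3: conn=7 S1=31 S2=25 S3=42 blocked=[]
Op 4: conn=25 S1=31 S2=25 S3=42 blocked=[]
Op 5: conn=25 S1=38 S2=25 S3=42 blocked=[]
Op 6: conn=19 S1=38 S2=25 S3=36 blocked=[]
Op 7: conn=48 S1=38 S2=25 S3=36 blocked=[]
Op 8: conn=31 S1=38 S2=25 S3=19 blocked=[]
Op 9: conn=45 S1=38 S2=25 S3=19 blocked=[]

Answer: 45 38 25 19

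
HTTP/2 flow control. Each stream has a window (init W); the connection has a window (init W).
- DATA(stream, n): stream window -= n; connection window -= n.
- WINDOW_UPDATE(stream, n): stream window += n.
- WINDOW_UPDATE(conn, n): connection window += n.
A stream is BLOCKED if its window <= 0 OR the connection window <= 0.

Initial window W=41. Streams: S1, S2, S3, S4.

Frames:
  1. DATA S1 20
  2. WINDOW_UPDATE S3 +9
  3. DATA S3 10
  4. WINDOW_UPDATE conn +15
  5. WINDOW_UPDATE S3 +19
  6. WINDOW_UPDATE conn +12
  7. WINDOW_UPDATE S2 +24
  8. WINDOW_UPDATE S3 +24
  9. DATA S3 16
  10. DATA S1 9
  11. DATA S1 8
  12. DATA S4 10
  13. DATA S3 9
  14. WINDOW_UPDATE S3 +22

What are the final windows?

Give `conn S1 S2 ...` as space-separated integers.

Op 1: conn=21 S1=21 S2=41 S3=41 S4=41 blocked=[]
Op 2: conn=21 S1=21 S2=41 S3=50 S4=41 blocked=[]
Op 3: conn=11 S1=21 S2=41 S3=40 S4=41 blocked=[]
Op 4: conn=26 S1=21 S2=41 S3=40 S4=41 blocked=[]
Op 5: conn=26 S1=21 S2=41 S3=59 S4=41 blocked=[]
Op 6: conn=38 S1=21 S2=41 S3=59 S4=41 blocked=[]
Op 7: conn=38 S1=21 S2=65 S3=59 S4=41 blocked=[]
Op 8: conn=38 S1=21 S2=65 S3=83 S4=41 blocked=[]
Op 9: conn=22 S1=21 S2=65 S3=67 S4=41 blocked=[]
Op 10: conn=13 S1=12 S2=65 S3=67 S4=41 blocked=[]
Op 11: conn=5 S1=4 S2=65 S3=67 S4=41 blocked=[]
Op 12: conn=-5 S1=4 S2=65 S3=67 S4=31 blocked=[1, 2, 3, 4]
Op 13: conn=-14 S1=4 S2=65 S3=58 S4=31 blocked=[1, 2, 3, 4]
Op 14: conn=-14 S1=4 S2=65 S3=80 S4=31 blocked=[1, 2, 3, 4]

Answer: -14 4 65 80 31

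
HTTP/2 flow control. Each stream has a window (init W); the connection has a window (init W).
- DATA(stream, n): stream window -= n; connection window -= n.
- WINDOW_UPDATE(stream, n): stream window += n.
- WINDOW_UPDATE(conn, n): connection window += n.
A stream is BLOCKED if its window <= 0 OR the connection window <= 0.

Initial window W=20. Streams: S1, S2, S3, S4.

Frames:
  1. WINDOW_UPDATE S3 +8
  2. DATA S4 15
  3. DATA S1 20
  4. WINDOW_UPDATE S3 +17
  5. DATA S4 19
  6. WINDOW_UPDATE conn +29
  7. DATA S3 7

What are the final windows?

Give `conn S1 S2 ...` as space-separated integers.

Op 1: conn=20 S1=20 S2=20 S3=28 S4=20 blocked=[]
Op 2: conn=5 S1=20 S2=20 S3=28 S4=5 blocked=[]
Op 3: conn=-15 S1=0 S2=20 S3=28 S4=5 blocked=[1, 2, 3, 4]
Op 4: conn=-15 S1=0 S2=20 S3=45 S4=5 blocked=[1, 2, 3, 4]
Op 5: conn=-34 S1=0 S2=20 S3=45 S4=-14 blocked=[1, 2, 3, 4]
Op 6: conn=-5 S1=0 S2=20 S3=45 S4=-14 blocked=[1, 2, 3, 4]
Op 7: conn=-12 S1=0 S2=20 S3=38 S4=-14 blocked=[1, 2, 3, 4]

Answer: -12 0 20 38 -14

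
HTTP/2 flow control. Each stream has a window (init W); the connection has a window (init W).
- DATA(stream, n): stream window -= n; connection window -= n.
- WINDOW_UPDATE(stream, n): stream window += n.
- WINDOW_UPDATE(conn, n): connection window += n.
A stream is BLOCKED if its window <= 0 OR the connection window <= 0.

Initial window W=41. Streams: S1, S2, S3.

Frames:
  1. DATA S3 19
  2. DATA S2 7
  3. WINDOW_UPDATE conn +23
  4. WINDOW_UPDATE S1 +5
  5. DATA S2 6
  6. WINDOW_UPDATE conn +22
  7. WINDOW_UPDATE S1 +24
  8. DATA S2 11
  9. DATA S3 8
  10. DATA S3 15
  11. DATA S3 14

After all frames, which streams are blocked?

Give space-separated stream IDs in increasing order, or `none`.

Op 1: conn=22 S1=41 S2=41 S3=22 blocked=[]
Op 2: conn=15 S1=41 S2=34 S3=22 blocked=[]
Op 3: conn=38 S1=41 S2=34 S3=22 blocked=[]
Op 4: conn=38 S1=46 S2=34 S3=22 blocked=[]
Op 5: conn=32 S1=46 S2=28 S3=22 blocked=[]
Op 6: conn=54 S1=46 S2=28 S3=22 blocked=[]
Op 7: conn=54 S1=70 S2=28 S3=22 blocked=[]
Op 8: conn=43 S1=70 S2=17 S3=22 blocked=[]
Op 9: conn=35 S1=70 S2=17 S3=14 blocked=[]
Op 10: conn=20 S1=70 S2=17 S3=-1 blocked=[3]
Op 11: conn=6 S1=70 S2=17 S3=-15 blocked=[3]

Answer: S3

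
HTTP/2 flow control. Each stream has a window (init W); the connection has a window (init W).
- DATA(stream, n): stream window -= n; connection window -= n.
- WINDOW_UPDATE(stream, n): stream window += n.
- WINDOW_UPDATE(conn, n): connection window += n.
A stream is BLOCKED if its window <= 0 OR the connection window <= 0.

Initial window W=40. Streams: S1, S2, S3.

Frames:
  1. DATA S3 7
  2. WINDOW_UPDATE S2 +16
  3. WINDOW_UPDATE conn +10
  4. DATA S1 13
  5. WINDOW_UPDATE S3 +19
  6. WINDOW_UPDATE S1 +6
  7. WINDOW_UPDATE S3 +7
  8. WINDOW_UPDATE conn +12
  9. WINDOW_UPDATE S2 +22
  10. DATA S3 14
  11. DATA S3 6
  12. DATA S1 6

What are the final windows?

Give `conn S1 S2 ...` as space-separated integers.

Answer: 16 27 78 39

Derivation:
Op 1: conn=33 S1=40 S2=40 S3=33 blocked=[]
Op 2: conn=33 S1=40 S2=56 S3=33 blocked=[]
Op 3: conn=43 S1=40 S2=56 S3=33 blocked=[]
Op 4: conn=30 S1=27 S2=56 S3=33 blocked=[]
Op 5: conn=30 S1=27 S2=56 S3=52 blocked=[]
Op 6: conn=30 S1=33 S2=56 S3=52 blocked=[]
Op 7: conn=30 S1=33 S2=56 S3=59 blocked=[]
Op 8: conn=42 S1=33 S2=56 S3=59 blocked=[]
Op 9: conn=42 S1=33 S2=78 S3=59 blocked=[]
Op 10: conn=28 S1=33 S2=78 S3=45 blocked=[]
Op 11: conn=22 S1=33 S2=78 S3=39 blocked=[]
Op 12: conn=16 S1=27 S2=78 S3=39 blocked=[]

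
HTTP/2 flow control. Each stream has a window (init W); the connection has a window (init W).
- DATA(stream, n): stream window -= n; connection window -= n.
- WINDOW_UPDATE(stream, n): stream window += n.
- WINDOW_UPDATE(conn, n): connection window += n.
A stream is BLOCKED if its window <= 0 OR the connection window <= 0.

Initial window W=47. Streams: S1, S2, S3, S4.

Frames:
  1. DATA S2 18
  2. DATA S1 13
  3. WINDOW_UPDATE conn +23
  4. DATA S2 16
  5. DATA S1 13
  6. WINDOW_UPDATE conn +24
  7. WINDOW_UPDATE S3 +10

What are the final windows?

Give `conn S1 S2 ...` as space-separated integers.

Answer: 34 21 13 57 47

Derivation:
Op 1: conn=29 S1=47 S2=29 S3=47 S4=47 blocked=[]
Op 2: conn=16 S1=34 S2=29 S3=47 S4=47 blocked=[]
Op 3: conn=39 S1=34 S2=29 S3=47 S4=47 blocked=[]
Op 4: conn=23 S1=34 S2=13 S3=47 S4=47 blocked=[]
Op 5: conn=10 S1=21 S2=13 S3=47 S4=47 blocked=[]
Op 6: conn=34 S1=21 S2=13 S3=47 S4=47 blocked=[]
Op 7: conn=34 S1=21 S2=13 S3=57 S4=47 blocked=[]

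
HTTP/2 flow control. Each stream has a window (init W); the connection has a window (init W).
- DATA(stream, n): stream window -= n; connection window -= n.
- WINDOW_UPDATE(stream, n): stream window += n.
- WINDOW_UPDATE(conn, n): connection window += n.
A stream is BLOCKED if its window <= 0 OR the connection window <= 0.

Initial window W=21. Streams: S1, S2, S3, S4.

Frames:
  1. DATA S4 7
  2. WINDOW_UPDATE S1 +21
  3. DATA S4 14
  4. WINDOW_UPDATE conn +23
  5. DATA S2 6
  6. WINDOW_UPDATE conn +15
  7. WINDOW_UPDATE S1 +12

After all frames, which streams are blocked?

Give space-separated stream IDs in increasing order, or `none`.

Answer: S4

Derivation:
Op 1: conn=14 S1=21 S2=21 S3=21 S4=14 blocked=[]
Op 2: conn=14 S1=42 S2=21 S3=21 S4=14 blocked=[]
Op 3: conn=0 S1=42 S2=21 S3=21 S4=0 blocked=[1, 2, 3, 4]
Op 4: conn=23 S1=42 S2=21 S3=21 S4=0 blocked=[4]
Op 5: conn=17 S1=42 S2=15 S3=21 S4=0 blocked=[4]
Op 6: conn=32 S1=42 S2=15 S3=21 S4=0 blocked=[4]
Op 7: conn=32 S1=54 S2=15 S3=21 S4=0 blocked=[4]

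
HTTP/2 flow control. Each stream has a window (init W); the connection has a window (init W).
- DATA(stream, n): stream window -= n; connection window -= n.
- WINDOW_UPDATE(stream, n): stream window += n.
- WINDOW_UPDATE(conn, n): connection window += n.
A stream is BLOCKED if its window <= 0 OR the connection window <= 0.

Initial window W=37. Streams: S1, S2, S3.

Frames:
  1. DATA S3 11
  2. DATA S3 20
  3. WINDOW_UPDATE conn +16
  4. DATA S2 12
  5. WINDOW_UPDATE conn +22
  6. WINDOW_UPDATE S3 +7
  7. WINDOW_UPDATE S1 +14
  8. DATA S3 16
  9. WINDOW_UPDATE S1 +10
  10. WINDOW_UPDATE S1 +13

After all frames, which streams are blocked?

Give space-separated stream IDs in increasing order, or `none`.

Answer: S3

Derivation:
Op 1: conn=26 S1=37 S2=37 S3=26 blocked=[]
Op 2: conn=6 S1=37 S2=37 S3=6 blocked=[]
Op 3: conn=22 S1=37 S2=37 S3=6 blocked=[]
Op 4: conn=10 S1=37 S2=25 S3=6 blocked=[]
Op 5: conn=32 S1=37 S2=25 S3=6 blocked=[]
Op 6: conn=32 S1=37 S2=25 S3=13 blocked=[]
Op 7: conn=32 S1=51 S2=25 S3=13 blocked=[]
Op 8: conn=16 S1=51 S2=25 S3=-3 blocked=[3]
Op 9: conn=16 S1=61 S2=25 S3=-3 blocked=[3]
Op 10: conn=16 S1=74 S2=25 S3=-3 blocked=[3]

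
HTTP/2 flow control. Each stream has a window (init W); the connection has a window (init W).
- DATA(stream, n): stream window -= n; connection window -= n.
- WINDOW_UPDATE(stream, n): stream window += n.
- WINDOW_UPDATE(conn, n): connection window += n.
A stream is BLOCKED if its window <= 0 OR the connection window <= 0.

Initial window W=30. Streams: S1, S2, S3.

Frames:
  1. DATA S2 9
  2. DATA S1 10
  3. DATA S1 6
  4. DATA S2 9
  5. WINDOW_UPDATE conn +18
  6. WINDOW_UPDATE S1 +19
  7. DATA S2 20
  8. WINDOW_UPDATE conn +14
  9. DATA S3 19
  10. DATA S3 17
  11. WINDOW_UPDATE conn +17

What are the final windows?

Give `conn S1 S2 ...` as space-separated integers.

Op 1: conn=21 S1=30 S2=21 S3=30 blocked=[]
Op 2: conn=11 S1=20 S2=21 S3=30 blocked=[]
Op 3: conn=5 S1=14 S2=21 S3=30 blocked=[]
Op 4: conn=-4 S1=14 S2=12 S3=30 blocked=[1, 2, 3]
Op 5: conn=14 S1=14 S2=12 S3=30 blocked=[]
Op 6: conn=14 S1=33 S2=12 S3=30 blocked=[]
Op 7: conn=-6 S1=33 S2=-8 S3=30 blocked=[1, 2, 3]
Op 8: conn=8 S1=33 S2=-8 S3=30 blocked=[2]
Op 9: conn=-11 S1=33 S2=-8 S3=11 blocked=[1, 2, 3]
Op 10: conn=-28 S1=33 S2=-8 S3=-6 blocked=[1, 2, 3]
Op 11: conn=-11 S1=33 S2=-8 S3=-6 blocked=[1, 2, 3]

Answer: -11 33 -8 -6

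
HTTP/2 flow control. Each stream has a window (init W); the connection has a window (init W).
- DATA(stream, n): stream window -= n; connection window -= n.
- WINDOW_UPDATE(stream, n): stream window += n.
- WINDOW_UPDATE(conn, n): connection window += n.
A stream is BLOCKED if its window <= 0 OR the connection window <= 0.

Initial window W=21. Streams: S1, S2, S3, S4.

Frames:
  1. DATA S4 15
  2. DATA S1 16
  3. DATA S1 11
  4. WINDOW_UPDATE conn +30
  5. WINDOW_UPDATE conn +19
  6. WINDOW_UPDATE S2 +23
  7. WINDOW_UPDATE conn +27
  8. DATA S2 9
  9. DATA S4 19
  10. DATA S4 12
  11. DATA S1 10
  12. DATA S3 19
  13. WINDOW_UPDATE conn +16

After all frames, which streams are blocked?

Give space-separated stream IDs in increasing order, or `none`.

Op 1: conn=6 S1=21 S2=21 S3=21 S4=6 blocked=[]
Op 2: conn=-10 S1=5 S2=21 S3=21 S4=6 blocked=[1, 2, 3, 4]
Op 3: conn=-21 S1=-6 S2=21 S3=21 S4=6 blocked=[1, 2, 3, 4]
Op 4: conn=9 S1=-6 S2=21 S3=21 S4=6 blocked=[1]
Op 5: conn=28 S1=-6 S2=21 S3=21 S4=6 blocked=[1]
Op 6: conn=28 S1=-6 S2=44 S3=21 S4=6 blocked=[1]
Op 7: conn=55 S1=-6 S2=44 S3=21 S4=6 blocked=[1]
Op 8: conn=46 S1=-6 S2=35 S3=21 S4=6 blocked=[1]
Op 9: conn=27 S1=-6 S2=35 S3=21 S4=-13 blocked=[1, 4]
Op 10: conn=15 S1=-6 S2=35 S3=21 S4=-25 blocked=[1, 4]
Op 11: conn=5 S1=-16 S2=35 S3=21 S4=-25 blocked=[1, 4]
Op 12: conn=-14 S1=-16 S2=35 S3=2 S4=-25 blocked=[1, 2, 3, 4]
Op 13: conn=2 S1=-16 S2=35 S3=2 S4=-25 blocked=[1, 4]

Answer: S1 S4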